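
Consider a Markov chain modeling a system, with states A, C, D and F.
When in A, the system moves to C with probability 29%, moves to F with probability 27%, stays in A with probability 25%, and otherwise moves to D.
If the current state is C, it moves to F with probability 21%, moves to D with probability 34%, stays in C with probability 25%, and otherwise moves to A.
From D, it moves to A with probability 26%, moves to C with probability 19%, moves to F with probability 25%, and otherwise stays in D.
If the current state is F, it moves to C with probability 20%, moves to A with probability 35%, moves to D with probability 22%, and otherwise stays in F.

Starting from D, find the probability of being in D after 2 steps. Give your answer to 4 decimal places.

Propagate the distribution vector 2 steps from D.
After 0 steps: (0.0000, 0.0000, 1.0000, 0.0000)
After 1 step: (0.2600, 0.1900, 0.3000, 0.2500)
After 2 steps: (0.2685, 0.2299, 0.2590, 0.2426)
P(in D after 2 steps) = 0.2590

0.2590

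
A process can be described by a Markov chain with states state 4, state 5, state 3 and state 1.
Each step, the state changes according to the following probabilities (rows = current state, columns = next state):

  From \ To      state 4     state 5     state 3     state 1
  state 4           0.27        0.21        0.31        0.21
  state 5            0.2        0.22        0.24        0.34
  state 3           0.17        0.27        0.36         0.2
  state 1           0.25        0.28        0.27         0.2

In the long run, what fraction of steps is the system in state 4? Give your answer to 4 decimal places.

0.2182

Let the stationary distribution be π with π = πP and π_1 + π_2 + π_3 + π_4 = 1.
π_1 = 0.27·π_1 + 0.2·π_2 + 0.17·π_3 + 0.25·π_4
π_2 = 0.21·π_1 + 0.22·π_2 + 0.27·π_3 + 0.28·π_4
π_3 = 0.31·π_1 + 0.24·π_2 + 0.36·π_3 + 0.27·π_4
Solving with the normalization constraint gives π = (0.2182, 0.2469, 0.2982, 0.2368).
So the stationary probability of state 4 is 0.2182.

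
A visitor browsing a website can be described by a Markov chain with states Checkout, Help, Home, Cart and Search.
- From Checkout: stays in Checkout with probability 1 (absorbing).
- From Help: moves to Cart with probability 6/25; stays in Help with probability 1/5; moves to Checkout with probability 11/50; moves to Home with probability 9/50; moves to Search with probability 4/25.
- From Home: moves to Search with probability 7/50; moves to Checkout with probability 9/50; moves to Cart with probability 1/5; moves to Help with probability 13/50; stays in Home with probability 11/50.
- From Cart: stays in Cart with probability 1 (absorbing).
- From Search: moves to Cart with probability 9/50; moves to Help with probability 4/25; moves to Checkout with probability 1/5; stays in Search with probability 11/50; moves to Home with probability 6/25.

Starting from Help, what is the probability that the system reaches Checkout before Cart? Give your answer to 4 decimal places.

Let h(s) be the probability of absorption at Checkout starting from transient state s. Then h(Checkout) = 1 and h(Cart) = 0. By first-step analysis:
h(Help) = 0.22·1 + 0.2·h(Help) + 0.18·h(Home) + 0.24·0 + 0.16·h(Search)
h(Home) = 0.18·1 + 0.26·h(Help) + 0.22·h(Home) + 0.2·0 + 0.14·h(Search)
h(Search) = 0.2·1 + 0.16·h(Help) + 0.24·h(Home) + 0.18·0 + 0.22·h(Search)
Solving: h(Help) = 0.4845, h(Home) = 0.4828, h(Search) = 0.5043.
Starting from Help, the probability is 0.4845.

0.4845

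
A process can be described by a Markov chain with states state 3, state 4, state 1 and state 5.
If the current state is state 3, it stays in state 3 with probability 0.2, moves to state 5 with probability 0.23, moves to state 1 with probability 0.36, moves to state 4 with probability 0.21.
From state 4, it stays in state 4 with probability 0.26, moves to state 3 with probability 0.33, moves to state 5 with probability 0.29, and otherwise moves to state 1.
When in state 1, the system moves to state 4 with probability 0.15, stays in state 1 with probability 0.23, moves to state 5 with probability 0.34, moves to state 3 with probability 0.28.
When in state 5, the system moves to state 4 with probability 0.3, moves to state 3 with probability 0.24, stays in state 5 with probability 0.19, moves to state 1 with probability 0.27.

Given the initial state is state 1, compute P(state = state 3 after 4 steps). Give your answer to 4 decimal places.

Propagate the distribution vector 4 steps from state 1.
After 0 steps: (0.0000, 0.0000, 1.0000, 0.0000)
After 1 step: (0.2800, 0.1500, 0.2300, 0.3400)
After 2 steps: (0.2515, 0.2343, 0.2635, 0.2507)
After 3 steps: (0.2616, 0.2285, 0.2470, 0.2630)
After 4 steps: (0.2600, 0.2303, 0.2494, 0.2604)
P(in state 3 after 4 steps) = 0.2600

0.2600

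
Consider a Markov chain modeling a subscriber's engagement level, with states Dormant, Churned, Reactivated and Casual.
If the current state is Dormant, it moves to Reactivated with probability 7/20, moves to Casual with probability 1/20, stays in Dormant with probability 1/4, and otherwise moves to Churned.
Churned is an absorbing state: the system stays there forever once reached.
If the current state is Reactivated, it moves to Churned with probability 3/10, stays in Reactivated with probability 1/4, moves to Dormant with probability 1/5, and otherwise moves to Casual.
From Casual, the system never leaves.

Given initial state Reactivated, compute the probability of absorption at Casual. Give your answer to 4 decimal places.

Let h(s) be the probability of absorption at Casual starting from transient state s. Then h(Casual) = 1 and h(Churned) = 0. By first-step analysis:
h(Dormant) = 0.25·h(Dormant) + 0.35·0 + 0.35·h(Reactivated) + 0.05·1
h(Reactivated) = 0.2·h(Dormant) + 0.3·0 + 0.25·h(Reactivated) + 0.25·1
Solving: h(Dormant) = 0.2538, h(Reactivated) = 0.4010.
Starting from Reactivated, the probability is 0.4010.

0.4010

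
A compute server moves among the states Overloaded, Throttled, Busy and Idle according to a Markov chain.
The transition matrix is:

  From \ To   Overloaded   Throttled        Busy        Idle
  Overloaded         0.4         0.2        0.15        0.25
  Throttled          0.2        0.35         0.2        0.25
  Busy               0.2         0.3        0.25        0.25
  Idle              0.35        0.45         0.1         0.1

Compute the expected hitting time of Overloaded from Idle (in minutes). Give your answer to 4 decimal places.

3.7383

Let t(s) be the expected number of minutes to first reach Overloaded from state s, with t(Overloaded) = 0. Conditioning on the first minute:
t(Throttled) = 1 + 0.35·t(Throttled) + 0.2·t(Busy) + 0.25·t(Idle)
t(Busy) = 1 + 0.3·t(Throttled) + 0.25·t(Busy) + 0.25·t(Idle)
t(Idle) = 1 + 0.45·t(Throttled) + 0.1·t(Busy) + 0.1·t(Idle)
Solving: t(Throttled) = 4.2991, t(Busy) = 4.2991, t(Idle) = 3.7383.
Expected minutes from Idle to Overloaded: 3.7383.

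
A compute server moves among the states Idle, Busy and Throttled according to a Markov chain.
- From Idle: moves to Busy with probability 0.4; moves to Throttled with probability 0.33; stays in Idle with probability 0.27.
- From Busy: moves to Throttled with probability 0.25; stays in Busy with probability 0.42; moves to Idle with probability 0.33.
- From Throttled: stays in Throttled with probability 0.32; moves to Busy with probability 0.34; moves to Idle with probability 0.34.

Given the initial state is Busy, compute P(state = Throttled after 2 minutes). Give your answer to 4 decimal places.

Sum over the intermediate state after 1 minute:
P = P(Busy→Idle)·P(Idle→Throttled) + P(Busy→Busy)·P(Busy→Throttled) + P(Busy→Throttled)·P(Throttled→Throttled)
  = 0.33×0.33 + 0.42×0.25 + 0.25×0.32
  = 0.1089 + 0.1050 + 0.0800 = 0.2939

0.2939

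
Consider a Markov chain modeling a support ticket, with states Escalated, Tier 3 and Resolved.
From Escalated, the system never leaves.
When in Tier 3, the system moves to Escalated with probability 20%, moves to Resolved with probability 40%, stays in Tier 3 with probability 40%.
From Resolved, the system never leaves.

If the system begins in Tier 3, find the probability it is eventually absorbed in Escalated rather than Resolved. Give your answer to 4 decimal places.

Let h(s) be the probability of absorption at Escalated starting from transient state s. Then h(Escalated) = 1 and h(Resolved) = 0. By first-step analysis:
h(Tier 3) = 0.2·1 + 0.4·h(Tier 3) + 0.4·0
Solving: h(Tier 3) = 0.3333.
Starting from Tier 3, the probability is 0.3333.

0.3333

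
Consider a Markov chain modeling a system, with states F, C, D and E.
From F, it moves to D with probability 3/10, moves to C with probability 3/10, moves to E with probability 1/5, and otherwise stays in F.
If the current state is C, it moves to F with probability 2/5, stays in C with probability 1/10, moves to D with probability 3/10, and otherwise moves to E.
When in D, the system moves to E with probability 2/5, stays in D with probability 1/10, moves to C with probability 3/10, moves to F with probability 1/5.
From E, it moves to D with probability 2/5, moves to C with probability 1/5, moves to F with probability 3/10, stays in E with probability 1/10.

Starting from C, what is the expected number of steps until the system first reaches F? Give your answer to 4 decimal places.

Let t(s) be the expected number of steps to first reach F from state s, with t(F) = 0. Conditioning on the first step:
t(C) = 1 + 0.1·t(C) + 0.3·t(D) + 0.2·t(E)
t(D) = 1 + 0.3·t(C) + 0.1·t(D) + 0.4·t(E)
t(E) = 1 + 0.2·t(C) + 0.4·t(D) + 0.1·t(E)
Solving: t(C) = 3.0952, t(D) = 3.6667, t(E) = 3.4286.
Expected steps from C to F: 3.0952.

3.0952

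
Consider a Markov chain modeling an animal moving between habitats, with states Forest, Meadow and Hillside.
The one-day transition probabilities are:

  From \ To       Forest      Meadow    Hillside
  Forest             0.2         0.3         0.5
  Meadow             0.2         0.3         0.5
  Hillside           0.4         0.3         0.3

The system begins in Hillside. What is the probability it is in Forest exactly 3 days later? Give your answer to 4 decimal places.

0.2880

Propagate the distribution vector 3 days from Hillside.
After 0 days: (0.0000, 0.0000, 1.0000)
After 1 day: (0.4000, 0.3000, 0.3000)
After 2 days: (0.2600, 0.3000, 0.4400)
After 3 days: (0.2880, 0.3000, 0.4120)
P(in Forest after 3 days) = 0.2880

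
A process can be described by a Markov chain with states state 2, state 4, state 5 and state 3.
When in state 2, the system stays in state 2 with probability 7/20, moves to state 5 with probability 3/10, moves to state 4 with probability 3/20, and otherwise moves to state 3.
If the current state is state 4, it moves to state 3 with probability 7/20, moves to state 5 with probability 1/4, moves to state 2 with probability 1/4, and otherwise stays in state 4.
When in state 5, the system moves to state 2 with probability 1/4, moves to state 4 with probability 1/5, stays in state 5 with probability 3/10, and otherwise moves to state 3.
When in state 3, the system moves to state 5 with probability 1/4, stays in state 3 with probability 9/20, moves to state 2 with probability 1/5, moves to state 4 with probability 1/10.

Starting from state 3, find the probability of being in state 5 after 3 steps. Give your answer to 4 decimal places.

0.2760

Propagate the distribution vector 3 steps from state 3.
After 0 steps: (0.0000, 0.0000, 0.0000, 1.0000)
After 1 step: (0.2000, 0.1000, 0.2500, 0.4500)
After 2 steps: (0.2475, 0.1400, 0.2725, 0.3400)
After 3 steps: (0.2578, 0.1466, 0.2760, 0.3196)
P(in state 5 after 3 steps) = 0.2760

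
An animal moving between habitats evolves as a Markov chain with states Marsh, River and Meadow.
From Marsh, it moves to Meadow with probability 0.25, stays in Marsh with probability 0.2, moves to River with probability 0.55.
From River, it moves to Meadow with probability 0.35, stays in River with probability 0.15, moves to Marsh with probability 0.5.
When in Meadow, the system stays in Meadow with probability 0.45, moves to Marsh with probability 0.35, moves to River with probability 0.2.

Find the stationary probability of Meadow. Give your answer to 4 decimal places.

0.3506

Let the stationary distribution be π with π = πP and π_1 + π_2 + π_3 = 1.
π_1 = 0.2·π_1 + 0.5·π_2 + 0.35·π_3
π_2 = 0.55·π_1 + 0.15·π_2 + 0.2·π_3
Solving with the normalization constraint gives π = (0.3442, 0.3052, 0.3506).
So the stationary probability of Meadow is 0.3506.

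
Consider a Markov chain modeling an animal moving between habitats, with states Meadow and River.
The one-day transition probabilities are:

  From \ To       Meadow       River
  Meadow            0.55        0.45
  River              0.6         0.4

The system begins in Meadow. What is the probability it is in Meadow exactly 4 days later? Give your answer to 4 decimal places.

0.5714

Propagate the distribution vector 4 days from Meadow.
After 0 days: (1.0000, 0.0000)
After 1 day: (0.5500, 0.4500)
After 2 days: (0.5725, 0.4275)
After 3 days: (0.5714, 0.4286)
After 4 days: (0.5714, 0.4286)
P(in Meadow after 4 days) = 0.5714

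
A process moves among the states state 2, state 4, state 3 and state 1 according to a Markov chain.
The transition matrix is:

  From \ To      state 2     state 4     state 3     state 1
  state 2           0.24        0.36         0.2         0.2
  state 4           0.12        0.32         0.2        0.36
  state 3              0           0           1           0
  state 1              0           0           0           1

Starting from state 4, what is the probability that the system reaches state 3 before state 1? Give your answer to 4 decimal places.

Let h(s) be the probability of absorption at state 3 starting from transient state s. Then h(state 3) = 1 and h(state 1) = 0. By first-step analysis:
h(state 2) = 0.24·h(state 2) + 0.36·h(state 4) + 0.2·1 + 0.2·0
h(state 4) = 0.12·h(state 2) + 0.32·h(state 4) + 0.2·1 + 0.36·0
Solving: h(state 2) = 0.4392, h(state 4) = 0.3716.
Starting from state 4, the probability is 0.3716.

0.3716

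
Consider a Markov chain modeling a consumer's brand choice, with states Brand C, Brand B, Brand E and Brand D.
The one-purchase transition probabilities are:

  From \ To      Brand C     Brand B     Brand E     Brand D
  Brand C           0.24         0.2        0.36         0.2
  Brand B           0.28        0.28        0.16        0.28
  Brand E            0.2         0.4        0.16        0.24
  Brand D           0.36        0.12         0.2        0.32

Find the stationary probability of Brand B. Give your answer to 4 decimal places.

Let the stationary distribution be π with π = πP and π_1 + π_2 + π_3 + π_4 = 1.
π_1 = 0.24·π_1 + 0.28·π_2 + 0.2·π_3 + 0.36·π_4
π_2 = 0.2·π_1 + 0.28·π_2 + 0.4·π_3 + 0.12·π_4
π_3 = 0.36·π_1 + 0.16·π_2 + 0.16·π_3 + 0.2·π_4
Solving with the normalization constraint gives π = (0.2719, 0.2437, 0.2248, 0.2596).
So the stationary probability of Brand B is 0.2437.

0.2437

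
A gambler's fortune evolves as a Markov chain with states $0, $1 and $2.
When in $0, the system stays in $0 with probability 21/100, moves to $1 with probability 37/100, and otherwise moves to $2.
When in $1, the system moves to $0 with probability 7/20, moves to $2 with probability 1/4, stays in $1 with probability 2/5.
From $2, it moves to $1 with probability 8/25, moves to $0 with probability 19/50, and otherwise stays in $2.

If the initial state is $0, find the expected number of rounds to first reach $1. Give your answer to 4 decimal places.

Let t(s) be the expected number of rounds to first reach $1 from state s, with t($1) = 0. Conditioning on the first round:
t($0) = 1 + 0.21·t($0) + 0.42·t($2)
t($2) = 1 + 0.38·t($0) + 0.3·t($2)
Solving: t($0) = 2.8470, t($2) = 2.9741.
Expected rounds from $0 to $1: 2.8470.

2.8470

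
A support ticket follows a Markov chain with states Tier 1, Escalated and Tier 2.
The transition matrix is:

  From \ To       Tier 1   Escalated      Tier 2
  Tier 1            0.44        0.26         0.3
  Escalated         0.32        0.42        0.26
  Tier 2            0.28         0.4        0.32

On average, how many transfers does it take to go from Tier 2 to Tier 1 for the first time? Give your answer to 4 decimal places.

3.3747

Let t(s) be the expected number of transfers to first reach Tier 1 from state s, with t(Tier 1) = 0. Conditioning on the first transfer:
t(Escalated) = 1 + 0.42·t(Escalated) + 0.26·t(Tier 2)
t(Tier 2) = 1 + 0.4·t(Escalated) + 0.32·t(Tier 2)
Solving: t(Escalated) = 3.2369, t(Tier 2) = 3.3747.
Expected transfers from Tier 2 to Tier 1: 3.3747.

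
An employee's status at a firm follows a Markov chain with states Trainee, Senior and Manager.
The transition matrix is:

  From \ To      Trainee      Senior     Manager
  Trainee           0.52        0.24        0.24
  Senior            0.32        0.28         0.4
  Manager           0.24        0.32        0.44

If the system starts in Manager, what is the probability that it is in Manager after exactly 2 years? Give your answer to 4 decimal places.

0.3792

Sum over the intermediate state after 1 year:
P = P(Manager→Trainee)·P(Trainee→Manager) + P(Manager→Senior)·P(Senior→Manager) + P(Manager→Manager)·P(Manager→Manager)
  = 0.24×0.24 + 0.32×0.4 + 0.44×0.44
  = 0.0576 + 0.1280 + 0.1936 = 0.3792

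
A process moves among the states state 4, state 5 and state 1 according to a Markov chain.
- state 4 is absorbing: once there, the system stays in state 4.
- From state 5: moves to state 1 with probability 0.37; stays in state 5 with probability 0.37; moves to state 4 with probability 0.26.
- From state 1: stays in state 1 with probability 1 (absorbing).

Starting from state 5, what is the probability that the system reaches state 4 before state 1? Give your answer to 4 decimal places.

Let h(s) be the probability of absorption at state 4 starting from transient state s. Then h(state 4) = 1 and h(state 1) = 0. By first-step analysis:
h(state 5) = 0.26·1 + 0.37·h(state 5) + 0.37·0
Solving: h(state 5) = 0.4127.
Starting from state 5, the probability is 0.4127.

0.4127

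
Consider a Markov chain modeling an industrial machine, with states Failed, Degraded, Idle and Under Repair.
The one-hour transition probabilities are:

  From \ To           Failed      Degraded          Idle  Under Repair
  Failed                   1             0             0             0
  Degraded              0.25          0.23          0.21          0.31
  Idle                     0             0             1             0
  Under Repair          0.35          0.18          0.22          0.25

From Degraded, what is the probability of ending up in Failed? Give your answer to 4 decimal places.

Let h(s) be the probability of absorption at Failed starting from transient state s. Then h(Failed) = 1 and h(Idle) = 0. By first-step analysis:
h(Degraded) = 0.25·1 + 0.23·h(Degraded) + 0.21·0 + 0.31·h(Under Repair)
h(Under Repair) = 0.35·1 + 0.18·h(Degraded) + 0.22·0 + 0.25·h(Under Repair)
Solving: h(Degraded) = 0.5674, h(Under Repair) = 0.6028.
Starting from Degraded, the probability is 0.5674.

0.5674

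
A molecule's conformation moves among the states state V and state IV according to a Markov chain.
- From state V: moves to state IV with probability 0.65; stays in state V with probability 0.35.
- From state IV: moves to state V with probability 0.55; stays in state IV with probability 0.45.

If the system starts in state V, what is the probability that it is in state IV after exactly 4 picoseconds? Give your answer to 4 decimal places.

Propagate the distribution vector 4 picoseconds from state V.
After 0 picoseconds: (1.0000, 0.0000)
After 1 picosecond: (0.3500, 0.6500)
After 2 picoseconds: (0.4800, 0.5200)
After 3 picoseconds: (0.4540, 0.5460)
After 4 picoseconds: (0.4592, 0.5408)
P(in state IV after 4 picoseconds) = 0.5408

0.5408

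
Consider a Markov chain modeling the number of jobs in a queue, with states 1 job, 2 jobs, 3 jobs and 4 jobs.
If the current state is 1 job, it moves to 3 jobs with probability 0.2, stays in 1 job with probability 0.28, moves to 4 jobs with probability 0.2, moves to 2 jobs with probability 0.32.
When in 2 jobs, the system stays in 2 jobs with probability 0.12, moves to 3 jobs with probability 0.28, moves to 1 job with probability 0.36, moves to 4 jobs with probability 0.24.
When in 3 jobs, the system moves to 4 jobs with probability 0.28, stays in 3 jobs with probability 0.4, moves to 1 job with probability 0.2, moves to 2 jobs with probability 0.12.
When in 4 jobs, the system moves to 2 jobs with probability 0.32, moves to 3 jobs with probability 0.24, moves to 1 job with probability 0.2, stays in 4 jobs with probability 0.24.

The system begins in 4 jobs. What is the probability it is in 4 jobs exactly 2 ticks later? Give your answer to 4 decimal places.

0.2416

Propagate the distribution vector 2 ticks from 4 jobs.
After 0 ticks: (0.0000, 0.0000, 0.0000, 1.0000)
After 1 tick: (0.2000, 0.3200, 0.2400, 0.2400)
After 2 ticks: (0.2672, 0.2080, 0.2832, 0.2416)
P(in 4 jobs after 2 ticks) = 0.2416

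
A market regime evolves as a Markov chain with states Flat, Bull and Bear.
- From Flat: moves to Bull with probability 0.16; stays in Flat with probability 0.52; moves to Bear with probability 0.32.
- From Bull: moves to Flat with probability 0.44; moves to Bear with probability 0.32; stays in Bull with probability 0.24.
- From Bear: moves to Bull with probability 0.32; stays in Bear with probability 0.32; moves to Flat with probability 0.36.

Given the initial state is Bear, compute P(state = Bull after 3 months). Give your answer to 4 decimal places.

Propagate the distribution vector 3 months from Bear.
After 0 months: (0.0000, 0.0000, 1.0000)
After 1 month: (0.3600, 0.3200, 0.3200)
After 2 months: (0.4432, 0.2368, 0.3200)
After 3 months: (0.4499, 0.2301, 0.3200)
P(in Bull after 3 months) = 0.2301

0.2301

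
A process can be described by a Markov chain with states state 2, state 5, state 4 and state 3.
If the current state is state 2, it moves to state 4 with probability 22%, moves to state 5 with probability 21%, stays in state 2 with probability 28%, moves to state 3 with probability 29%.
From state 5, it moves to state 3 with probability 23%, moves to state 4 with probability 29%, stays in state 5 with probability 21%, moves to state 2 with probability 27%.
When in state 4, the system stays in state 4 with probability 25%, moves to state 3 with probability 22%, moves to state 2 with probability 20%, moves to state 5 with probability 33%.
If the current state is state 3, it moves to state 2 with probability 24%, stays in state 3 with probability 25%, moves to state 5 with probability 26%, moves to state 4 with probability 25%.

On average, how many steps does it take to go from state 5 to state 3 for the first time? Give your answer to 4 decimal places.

Let t(s) be the expected number of steps to first reach state 3 from state s, with t(state 3) = 0. Conditioning on the first step:
t(state 2) = 1 + 0.28·t(state 2) + 0.21·t(state 5) + 0.22·t(state 4)
t(state 5) = 1 + 0.27·t(state 2) + 0.21·t(state 5) + 0.29·t(state 4)
t(state 4) = 1 + 0.2·t(state 2) + 0.33·t(state 5) + 0.25·t(state 4)
Solving: t(state 2) = 3.8676, t(state 5) = 4.1214, t(state 4) = 4.1781.
Expected steps from state 5 to state 3: 4.1214.

4.1214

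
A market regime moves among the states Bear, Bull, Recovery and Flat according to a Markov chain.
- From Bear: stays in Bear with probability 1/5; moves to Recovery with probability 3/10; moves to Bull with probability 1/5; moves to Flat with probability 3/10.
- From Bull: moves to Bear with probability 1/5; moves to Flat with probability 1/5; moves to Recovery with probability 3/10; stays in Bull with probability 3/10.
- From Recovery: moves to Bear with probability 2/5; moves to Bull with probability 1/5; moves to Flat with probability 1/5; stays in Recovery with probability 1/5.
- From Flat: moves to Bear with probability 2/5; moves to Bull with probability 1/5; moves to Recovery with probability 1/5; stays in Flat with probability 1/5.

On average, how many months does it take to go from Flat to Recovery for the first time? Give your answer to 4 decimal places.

Let t(s) be the expected number of months to first reach Recovery from state s, with t(Recovery) = 0. Conditioning on the first month:
t(Bear) = 1 + 0.2·t(Bear) + 0.2·t(Bull) + 0.3·t(Flat)
t(Bull) = 1 + 0.2·t(Bear) + 0.3·t(Bull) + 0.2·t(Flat)
t(Flat) = 1 + 0.4·t(Bear) + 0.2·t(Bull) + 0.2·t(Flat)
Solving: t(Bear) = 3.6397, t(Bull) = 3.6029, t(Flat) = 3.9706.
Expected months from Flat to Recovery: 3.9706.

3.9706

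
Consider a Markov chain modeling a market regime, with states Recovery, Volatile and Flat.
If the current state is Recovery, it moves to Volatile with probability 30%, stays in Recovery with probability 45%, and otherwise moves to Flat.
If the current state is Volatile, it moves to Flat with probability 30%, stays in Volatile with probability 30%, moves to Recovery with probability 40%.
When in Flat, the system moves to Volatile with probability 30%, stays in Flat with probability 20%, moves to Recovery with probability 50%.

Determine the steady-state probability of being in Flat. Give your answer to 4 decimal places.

0.2524

Let the stationary distribution be π with π = πP and π_1 + π_2 + π_3 = 1.
π_1 = 0.45·π_1 + 0.4·π_2 + 0.5·π_3
π_2 = 0.3·π_1 + 0.3·π_2 + 0.3·π_3
Solving with the normalization constraint gives π = (0.4476, 0.3000, 0.2524).
So the stationary probability of Flat is 0.2524.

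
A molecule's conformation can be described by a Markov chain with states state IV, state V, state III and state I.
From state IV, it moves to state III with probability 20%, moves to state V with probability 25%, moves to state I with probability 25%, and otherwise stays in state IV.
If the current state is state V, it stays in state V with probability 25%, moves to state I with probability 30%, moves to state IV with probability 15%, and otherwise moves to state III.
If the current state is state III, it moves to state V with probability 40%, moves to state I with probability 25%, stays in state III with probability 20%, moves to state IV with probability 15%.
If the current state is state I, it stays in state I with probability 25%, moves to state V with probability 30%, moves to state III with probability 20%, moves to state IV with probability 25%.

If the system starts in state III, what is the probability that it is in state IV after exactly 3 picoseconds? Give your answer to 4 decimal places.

Propagate the distribution vector 3 picoseconds from state III.
After 0 picoseconds: (0.0000, 0.0000, 1.0000, 0.0000)
After 1 picosecond: (0.1500, 0.4000, 0.2000, 0.2500)
After 2 picoseconds: (0.1975, 0.2925, 0.2400, 0.2700)
After 3 picoseconds: (0.2066, 0.2995, 0.2293, 0.2646)
P(in state IV after 3 picoseconds) = 0.2066

0.2066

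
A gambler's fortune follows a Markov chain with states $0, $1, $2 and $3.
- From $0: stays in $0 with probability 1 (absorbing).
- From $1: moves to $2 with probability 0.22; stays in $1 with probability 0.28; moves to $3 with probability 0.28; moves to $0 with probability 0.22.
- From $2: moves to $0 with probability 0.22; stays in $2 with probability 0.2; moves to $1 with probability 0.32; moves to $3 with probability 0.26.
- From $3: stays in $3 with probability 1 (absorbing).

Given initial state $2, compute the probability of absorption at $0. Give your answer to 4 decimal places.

Let h(s) be the probability of absorption at $0 starting from transient state s. Then h($0) = 1 and h($3) = 0. By first-step analysis:
h($1) = 0.22·1 + 0.28·h($1) + 0.22·h($2) + 0.28·0
h($2) = 0.22·1 + 0.32·h($1) + 0.2·h($2) + 0.26·0
Solving: h($1) = 0.4438, h($2) = 0.4525.
Starting from $2, the probability is 0.4525.

0.4525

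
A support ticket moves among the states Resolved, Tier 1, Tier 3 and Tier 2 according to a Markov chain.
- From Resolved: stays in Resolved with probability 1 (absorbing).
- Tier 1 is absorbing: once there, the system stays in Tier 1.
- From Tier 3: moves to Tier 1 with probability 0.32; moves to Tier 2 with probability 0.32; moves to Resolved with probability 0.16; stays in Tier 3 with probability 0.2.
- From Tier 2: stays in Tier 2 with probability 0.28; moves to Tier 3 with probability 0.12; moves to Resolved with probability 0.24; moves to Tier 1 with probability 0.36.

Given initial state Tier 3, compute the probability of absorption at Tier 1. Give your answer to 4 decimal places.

0.6429

Let h(s) be the probability of absorption at Tier 1 starting from transient state s. Then h(Tier 1) = 1 and h(Resolved) = 0. By first-step analysis:
h(Tier 3) = 0.16·0 + 0.32·1 + 0.2·h(Tier 3) + 0.32·h(Tier 2)
h(Tier 2) = 0.24·0 + 0.36·1 + 0.12·h(Tier 3) + 0.28·h(Tier 2)
Solving: h(Tier 3) = 0.6429, h(Tier 2) = 0.6071.
Starting from Tier 3, the probability is 0.6429.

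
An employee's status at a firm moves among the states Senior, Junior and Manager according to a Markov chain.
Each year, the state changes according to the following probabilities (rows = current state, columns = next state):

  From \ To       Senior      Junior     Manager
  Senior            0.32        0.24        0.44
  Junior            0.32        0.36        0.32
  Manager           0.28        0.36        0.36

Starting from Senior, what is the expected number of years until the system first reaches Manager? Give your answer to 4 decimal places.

2.4554

Let t(s) be the expected number of years to first reach Manager from state s, with t(Manager) = 0. Conditioning on the first year:
t(Senior) = 1 + 0.32·t(Senior) + 0.24·t(Junior)
t(Junior) = 1 + 0.32·t(Senior) + 0.36·t(Junior)
Solving: t(Senior) = 2.4554, t(Junior) = 2.7902.
Expected years from Senior to Manager: 2.4554.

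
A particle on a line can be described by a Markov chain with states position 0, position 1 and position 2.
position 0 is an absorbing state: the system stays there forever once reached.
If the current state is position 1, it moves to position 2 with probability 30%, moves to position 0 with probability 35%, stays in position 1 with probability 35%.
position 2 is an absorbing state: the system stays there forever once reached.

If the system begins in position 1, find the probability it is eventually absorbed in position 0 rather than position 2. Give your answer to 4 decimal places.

0.5385

Let h(s) be the probability of absorption at position 0 starting from transient state s. Then h(position 0) = 1 and h(position 2) = 0. By first-step analysis:
h(position 1) = 0.35·1 + 0.35·h(position 1) + 0.3·0
Solving: h(position 1) = 0.5385.
Starting from position 1, the probability is 0.5385.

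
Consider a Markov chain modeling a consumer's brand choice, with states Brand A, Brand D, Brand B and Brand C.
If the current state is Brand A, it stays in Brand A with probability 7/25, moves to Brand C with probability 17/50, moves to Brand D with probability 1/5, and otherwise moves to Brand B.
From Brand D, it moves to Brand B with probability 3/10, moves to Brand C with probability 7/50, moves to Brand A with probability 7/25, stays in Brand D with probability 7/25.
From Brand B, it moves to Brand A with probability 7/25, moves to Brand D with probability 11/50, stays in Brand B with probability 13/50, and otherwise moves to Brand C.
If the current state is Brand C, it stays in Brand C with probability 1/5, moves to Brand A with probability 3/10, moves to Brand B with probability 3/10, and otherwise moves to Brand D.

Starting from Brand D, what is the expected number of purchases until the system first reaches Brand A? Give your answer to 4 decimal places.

3.5262

Let t(s) be the expected number of purchases to first reach Brand A from state s, with t(Brand A) = 0. Conditioning on the first purchase:
t(Brand D) = 1 + 0.28·t(Brand D) + 0.3·t(Brand B) + 0.14·t(Brand C)
t(Brand B) = 1 + 0.22·t(Brand D) + 0.26·t(Brand B) + 0.24·t(Brand C)
t(Brand C) = 1 + 0.2·t(Brand D) + 0.3·t(Brand B) + 0.2·t(Brand C)
Solving: t(Brand D) = 3.5262, t(Brand B) = 3.5190, t(Brand C) = 3.4512.
Expected purchases from Brand D to Brand A: 3.5262.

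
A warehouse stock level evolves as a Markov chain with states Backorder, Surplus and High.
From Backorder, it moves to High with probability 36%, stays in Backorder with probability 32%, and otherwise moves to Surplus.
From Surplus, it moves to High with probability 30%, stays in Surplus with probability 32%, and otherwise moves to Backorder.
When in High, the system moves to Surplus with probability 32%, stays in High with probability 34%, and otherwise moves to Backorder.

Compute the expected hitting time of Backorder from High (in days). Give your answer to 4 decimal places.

Let t(s) be the expected number of days to first reach Backorder from state s, with t(Backorder) = 0. Conditioning on the first day:
t(Surplus) = 1 + 0.32·t(Surplus) + 0.3·t(High)
t(High) = 1 + 0.32·t(Surplus) + 0.34·t(High)
Solving: t(Surplus) = 2.7211, t(High) = 2.8345.
Expected days from High to Backorder: 2.8345.

2.8345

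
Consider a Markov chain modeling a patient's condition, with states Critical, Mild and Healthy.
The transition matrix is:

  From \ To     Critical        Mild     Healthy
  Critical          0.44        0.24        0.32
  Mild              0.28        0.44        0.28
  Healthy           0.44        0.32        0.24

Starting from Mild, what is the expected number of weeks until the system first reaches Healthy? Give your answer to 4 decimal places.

Let t(s) be the expected number of weeks to first reach Healthy from state s, with t(Healthy) = 0. Conditioning on the first week:
t(Critical) = 1 + 0.44·t(Critical) + 0.24·t(Mild)
t(Mild) = 1 + 0.28·t(Critical) + 0.44·t(Mild)
Solving: t(Critical) = 3.2468, t(Mild) = 3.4091.
Expected weeks from Mild to Healthy: 3.4091.

3.4091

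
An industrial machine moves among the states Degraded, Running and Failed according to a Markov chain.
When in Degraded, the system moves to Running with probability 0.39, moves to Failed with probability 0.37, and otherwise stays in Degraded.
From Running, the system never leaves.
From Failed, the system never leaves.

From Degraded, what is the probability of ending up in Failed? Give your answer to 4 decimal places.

Let h(s) be the probability of absorption at Failed starting from transient state s. Then h(Failed) = 1 and h(Running) = 0. By first-step analysis:
h(Degraded) = 0.24·h(Degraded) + 0.39·0 + 0.37·1
Solving: h(Degraded) = 0.4868.
Starting from Degraded, the probability is 0.4868.

0.4868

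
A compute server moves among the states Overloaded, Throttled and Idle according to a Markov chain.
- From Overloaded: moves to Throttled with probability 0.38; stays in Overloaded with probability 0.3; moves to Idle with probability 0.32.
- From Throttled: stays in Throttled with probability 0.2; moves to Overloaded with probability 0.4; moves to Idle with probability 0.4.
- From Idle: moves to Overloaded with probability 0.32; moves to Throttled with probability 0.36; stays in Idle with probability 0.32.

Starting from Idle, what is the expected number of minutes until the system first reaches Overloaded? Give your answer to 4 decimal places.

2.9000

Let t(s) be the expected number of minutes to first reach Overloaded from state s, with t(Overloaded) = 0. Conditioning on the first minute:
t(Throttled) = 1 + 0.2·t(Throttled) + 0.4·t(Idle)
t(Idle) = 1 + 0.36·t(Throttled) + 0.32·t(Idle)
Solving: t(Throttled) = 2.7000, t(Idle) = 2.9000.
Expected minutes from Idle to Overloaded: 2.9000.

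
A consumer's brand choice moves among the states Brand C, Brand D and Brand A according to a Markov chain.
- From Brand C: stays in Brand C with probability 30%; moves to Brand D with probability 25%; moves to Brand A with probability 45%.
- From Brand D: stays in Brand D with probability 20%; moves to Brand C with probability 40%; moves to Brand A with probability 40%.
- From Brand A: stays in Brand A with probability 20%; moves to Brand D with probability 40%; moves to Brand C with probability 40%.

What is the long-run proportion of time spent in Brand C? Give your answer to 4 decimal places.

Let the stationary distribution be π with π = πP and π_1 + π_2 + π_3 = 1.
π_1 = 0.3·π_1 + 0.4·π_2 + 0.4·π_3
π_2 = 0.25·π_1 + 0.2·π_2 + 0.4·π_3
Solving with the normalization constraint gives π = (0.3636, 0.2879, 0.3485).
So the stationary probability of Brand C is 0.3636.

0.3636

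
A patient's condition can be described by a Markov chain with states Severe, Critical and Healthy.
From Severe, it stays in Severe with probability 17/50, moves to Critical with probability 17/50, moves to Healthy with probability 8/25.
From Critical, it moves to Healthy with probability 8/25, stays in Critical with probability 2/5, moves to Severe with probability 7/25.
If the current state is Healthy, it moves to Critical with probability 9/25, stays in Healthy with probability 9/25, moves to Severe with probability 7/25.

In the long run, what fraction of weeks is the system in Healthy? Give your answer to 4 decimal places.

0.3333

Let the stationary distribution be π with π = πP and π_1 + π_2 + π_3 = 1.
π_1 = 0.34·π_1 + 0.28·π_2 + 0.28·π_3
π_2 = 0.34·π_1 + 0.4·π_2 + 0.36·π_3
Solving with the normalization constraint gives π = (0.2979, 0.3688, 0.3333).
So the stationary probability of Healthy is 0.3333.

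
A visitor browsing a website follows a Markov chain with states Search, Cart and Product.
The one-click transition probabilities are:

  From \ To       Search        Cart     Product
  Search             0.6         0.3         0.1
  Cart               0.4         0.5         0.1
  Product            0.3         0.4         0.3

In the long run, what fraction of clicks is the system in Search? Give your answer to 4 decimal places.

Let the stationary distribution be π with π = πP and π_1 + π_2 + π_3 = 1.
π_1 = 0.6·π_1 + 0.4·π_2 + 0.3·π_3
π_2 = 0.3·π_1 + 0.5·π_2 + 0.4·π_3
Solving with the normalization constraint gives π = (0.4844, 0.3906, 0.1250).
So the stationary probability of Search is 0.4844.

0.4844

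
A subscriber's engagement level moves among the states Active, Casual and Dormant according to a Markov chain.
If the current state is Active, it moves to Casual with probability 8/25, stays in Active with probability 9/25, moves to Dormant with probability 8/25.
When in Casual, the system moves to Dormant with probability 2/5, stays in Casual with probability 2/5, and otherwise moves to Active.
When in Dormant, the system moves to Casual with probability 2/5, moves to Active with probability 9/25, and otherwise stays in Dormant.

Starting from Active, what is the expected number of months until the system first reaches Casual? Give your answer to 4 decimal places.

2.9095

Let t(s) be the expected number of months to first reach Casual from state s, with t(Casual) = 0. Conditioning on the first month:
t(Active) = 1 + 0.36·t(Active) + 0.32·t(Dormant)
t(Dormant) = 1 + 0.36·t(Active) + 0.24·t(Dormant)
Solving: t(Active) = 2.9095, t(Dormant) = 2.6940.
Expected months from Active to Casual: 2.9095.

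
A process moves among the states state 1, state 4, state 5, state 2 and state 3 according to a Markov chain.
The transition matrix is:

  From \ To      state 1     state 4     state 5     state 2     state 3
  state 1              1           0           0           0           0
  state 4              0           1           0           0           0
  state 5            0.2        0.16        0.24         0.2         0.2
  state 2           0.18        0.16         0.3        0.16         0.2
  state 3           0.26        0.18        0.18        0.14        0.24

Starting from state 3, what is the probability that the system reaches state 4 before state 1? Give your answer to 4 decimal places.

0.4237

Let h(s) be the probability of absorption at state 4 starting from transient state s. Then h(state 4) = 1 and h(state 1) = 0. By first-step analysis:
h(state 5) = 0.2·0 + 0.16·1 + 0.24·h(state 5) + 0.2·h(state 2) + 0.2·h(state 3)
h(state 2) = 0.18·0 + 0.16·1 + 0.3·h(state 5) + 0.16·h(state 2) + 0.2·h(state 3)
h(state 3) = 0.26·0 + 0.18·1 + 0.18·h(state 5) + 0.14·h(state 2) + 0.24·h(state 3)
Solving: h(state 5) = 0.4401, h(state 2) = 0.4485, h(state 3) = 0.4237.
Starting from state 3, the probability is 0.4237.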